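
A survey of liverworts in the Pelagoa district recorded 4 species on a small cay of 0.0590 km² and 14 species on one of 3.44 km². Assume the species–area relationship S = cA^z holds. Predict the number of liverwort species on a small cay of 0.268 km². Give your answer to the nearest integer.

6

z = ln(14/4) / ln(3.44/0.059) = 1.2528 / 4.0657 = 0.3081
c = 4 / 0.059^0.3081 = 4 / 0.4181 = 9.567
S₃ = 9.567 × 0.268^0.3081 = 9.567 × 0.6665 ≈ 6.377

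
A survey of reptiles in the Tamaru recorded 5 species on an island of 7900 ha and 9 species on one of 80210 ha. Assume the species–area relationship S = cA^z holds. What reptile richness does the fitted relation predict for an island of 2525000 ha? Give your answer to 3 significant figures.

z = ln(9/5) / ln(80210/7900) = 0.5878 / 2.3178 = 0.2536
c = 5 / 7900^0.2536 = 5 / 9.737 = 0.5135
S₃ = 0.5135 × 2525000^0.2536 = 0.5135 × 42.03 ≈ 21.58

21.6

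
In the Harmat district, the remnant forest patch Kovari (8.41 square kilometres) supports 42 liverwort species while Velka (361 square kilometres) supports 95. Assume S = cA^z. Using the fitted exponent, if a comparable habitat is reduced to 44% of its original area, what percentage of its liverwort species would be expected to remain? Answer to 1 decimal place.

z = ln(95/42) / ln(361/8.41) = 0.8162 / 3.7595 = 0.2171
S_new/S_old = (A_new/A_old)^z = 0.44^0.2171 = exp(0.2171 × -0.8210) = 0.8367

83.7%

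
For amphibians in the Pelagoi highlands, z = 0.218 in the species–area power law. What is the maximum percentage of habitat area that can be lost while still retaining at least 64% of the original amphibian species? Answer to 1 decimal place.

87.1%

Need (A_new/A_old)^0.218 = 0.64, so A_new/A_old = 0.64^(1/0.218) = 0.64^4.587
ln(A_new/A_old) = ln 0.64 / 0.218 = -0.4463 / 0.218 = -2.0472
A_new/A_old = e^-2.0472 ≈ 0.1291
Fraction that can be lost = 1 − 0.1291 = 0.8709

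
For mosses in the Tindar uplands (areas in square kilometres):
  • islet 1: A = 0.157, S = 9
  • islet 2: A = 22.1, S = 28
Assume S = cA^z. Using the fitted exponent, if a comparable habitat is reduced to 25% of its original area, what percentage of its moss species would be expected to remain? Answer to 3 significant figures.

z = ln(28/9) / ln(22.1/0.157) = 1.1350 / 4.9471 = 0.2294
S_new/S_old = (A_new/A_old)^z = 0.25^0.2294 = exp(0.2294 × -1.3863) = 0.7276

72.8%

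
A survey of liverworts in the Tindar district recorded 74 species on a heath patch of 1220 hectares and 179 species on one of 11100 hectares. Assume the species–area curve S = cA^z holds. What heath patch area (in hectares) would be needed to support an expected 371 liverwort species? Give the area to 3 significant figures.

z = ln(179/74) / ln(11100/1220) = 0.8833 / 2.2081 = 0.4000
c = 74 / 1220^0.4000 = 74 / 17.17 = 4.311
A = (371/4.311)^(1/0.4000) ⇒ ln A = ln(86.06)/0.4000 = 11.1366
A = e^11.1366 ≈ 68636 hectares

68600 hectares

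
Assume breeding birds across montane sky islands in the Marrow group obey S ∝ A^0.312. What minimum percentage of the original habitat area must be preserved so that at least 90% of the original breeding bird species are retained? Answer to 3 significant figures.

71.3%

Need (A_new/A_old)^0.312 = 0.9, so A_new/A_old = 0.9^(1/0.312) = 0.9^3.205
ln(A_new/A_old) = ln 0.9 / 0.312 = -0.1054 / 0.312 = -0.3377
A_new/A_old = e^-0.3377 ≈ 0.7134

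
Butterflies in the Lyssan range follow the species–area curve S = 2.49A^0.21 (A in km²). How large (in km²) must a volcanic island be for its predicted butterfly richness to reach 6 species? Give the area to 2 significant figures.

66 km²

6 = 2.49 × A^0.21  ⇒  A^0.21 = 6/2.49 = 2.41
ln A = ln(2.41) / 0.21 = 0.8795 / 0.21 = 4.1880
A = e^4.1880 ≈ 65.89 km²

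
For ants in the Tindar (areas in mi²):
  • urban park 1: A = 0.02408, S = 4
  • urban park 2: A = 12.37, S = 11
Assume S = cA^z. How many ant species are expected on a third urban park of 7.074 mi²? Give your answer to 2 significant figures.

10

z = ln(11/4) / ln(12.37/0.02408) = 1.0116 / 6.2416 = 0.1621
c = 4 / 0.02408^0.1621 = 4 / 0.5467 = 7.317
S₃ = 7.317 × 7.074^0.1621 = 7.317 × 1.373 ≈ 10.05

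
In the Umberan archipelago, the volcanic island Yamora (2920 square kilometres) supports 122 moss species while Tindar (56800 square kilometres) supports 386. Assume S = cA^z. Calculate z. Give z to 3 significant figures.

0.388

Taking logs: ln S = ln c + z ln A, so z = (ln S₂ − ln S₁)/(ln A₂ − ln A₁).
z = ln(386/122) / ln(56800/2920) = ln(3.164) / ln(19.45) = 1.1518 / 2.9680 = 0.3881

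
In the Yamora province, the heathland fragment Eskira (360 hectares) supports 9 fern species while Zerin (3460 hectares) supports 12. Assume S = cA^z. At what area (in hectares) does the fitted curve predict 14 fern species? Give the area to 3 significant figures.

z = ln(12/9) / ln(3460/360) = 0.2877 / 2.2629 = 0.1271
c = 9 / 360^0.1271 = 9 / 2.113 = 4.259
A = (14/4.259)^(1/0.1271) ⇒ ln A = ln(3.287)/0.1271 = 9.3616
A = e^9.3616 ≈ 11633 hectares

11600 hectares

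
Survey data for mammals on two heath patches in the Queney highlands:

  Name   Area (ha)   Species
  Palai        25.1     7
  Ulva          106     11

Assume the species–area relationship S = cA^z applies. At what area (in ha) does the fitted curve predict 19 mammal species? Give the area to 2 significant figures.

z = ln(11/7) / ln(106/25.1) = 0.4520 / 1.4406 = 0.3138
c = 7 / 25.1^0.3138 = 7 / 2.749 = 2.547
A = (19/2.547)^(1/0.3138) ⇒ ln A = ln(7.461)/0.3138 = 6.4054
A = e^6.4054 ≈ 605.1 ha

610 ha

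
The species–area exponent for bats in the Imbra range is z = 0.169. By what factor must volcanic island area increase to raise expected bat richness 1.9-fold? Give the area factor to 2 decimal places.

(A₂/A₁)^0.169 = 1.9, so A₂/A₁ = 1.9^(1/0.169) = 1.9^5.917
ln(A₂/A₁) = ln 1.9 / 0.169 = 0.6419 / 0.169 = 3.7980
A₂/A₁ = e^3.7980 ≈ 44.61

44.61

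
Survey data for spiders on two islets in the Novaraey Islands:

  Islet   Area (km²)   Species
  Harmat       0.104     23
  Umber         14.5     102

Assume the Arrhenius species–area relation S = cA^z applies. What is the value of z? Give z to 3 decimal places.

0.302

Taking logs: ln S = ln c + z ln A, so z = (ln S₂ − ln S₁)/(ln A₂ − ln A₁).
z = ln(102/23) / ln(14.5/0.104) = ln(4.435) / ln(139.4) = 1.4895 / 4.9375 = 0.3017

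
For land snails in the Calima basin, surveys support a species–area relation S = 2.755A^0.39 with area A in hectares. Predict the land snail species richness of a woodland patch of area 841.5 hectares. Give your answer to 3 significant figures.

S = 2.755 × 841.5^0.39
ln S = ln 2.755 + 0.39 × ln 841.5 = 1.0134 + 0.39 × 6.7352 = 3.6401
S = e^3.6401 ≈ 38.1

38.1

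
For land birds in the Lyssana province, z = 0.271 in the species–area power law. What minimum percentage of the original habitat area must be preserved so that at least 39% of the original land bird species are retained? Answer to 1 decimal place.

3.1%

Need (A_new/A_old)^0.271 = 0.39, so A_new/A_old = 0.39^(1/0.271) = 0.39^3.69
ln(A_new/A_old) = ln 0.39 / 0.271 = -0.9416 / 0.271 = -3.4746
A_new/A_old = e^-3.4746 ≈ 0.03098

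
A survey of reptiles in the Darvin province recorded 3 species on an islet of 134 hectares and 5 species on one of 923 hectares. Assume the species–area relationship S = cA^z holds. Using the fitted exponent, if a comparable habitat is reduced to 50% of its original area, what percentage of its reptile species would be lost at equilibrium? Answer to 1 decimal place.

16.8%

z = ln(5/3) / ln(923/134) = 0.5108 / 1.9298 = 0.2647
S_new/S_old = (A_new/A_old)^z = 0.5^0.2647 = exp(0.2647 × -0.6931) = 0.8324
Fraction lost = 1 − 0.8324 = 0.1676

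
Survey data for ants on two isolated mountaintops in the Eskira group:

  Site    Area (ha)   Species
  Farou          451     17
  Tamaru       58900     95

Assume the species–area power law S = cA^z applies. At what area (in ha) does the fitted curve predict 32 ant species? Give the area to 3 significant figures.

2700 ha

z = ln(95/17) / ln(58900/451) = 1.7207 / 4.8721 = 0.3532
c = 17 / 451^0.3532 = 17 / 8.657 = 1.964
A = (32/1.964)^(1/0.3532) ⇒ ln A = ln(16.3)/0.3532 = 7.9025
A = e^7.9025 ≈ 2704 ha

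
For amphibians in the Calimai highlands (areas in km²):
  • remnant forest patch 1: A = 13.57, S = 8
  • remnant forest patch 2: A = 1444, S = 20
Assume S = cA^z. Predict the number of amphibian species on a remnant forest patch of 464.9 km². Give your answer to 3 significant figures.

16.0

z = ln(20/8) / ln(1444/13.57) = 0.9163 / 4.6673 = 0.1963
c = 8 / 13.57^0.1963 = 8 / 1.669 = 4.794
S₃ = 4.794 × 464.9^0.1963 = 4.794 × 3.339 ≈ 16.01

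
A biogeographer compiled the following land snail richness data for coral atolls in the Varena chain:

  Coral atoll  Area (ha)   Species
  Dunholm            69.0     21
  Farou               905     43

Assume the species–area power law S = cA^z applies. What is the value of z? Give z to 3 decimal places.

0.278

Taking logs: ln S = ln c + z ln A, so z = (ln S₂ − ln S₁)/(ln A₂ − ln A₁).
z = ln(43/21) / ln(905/69) = ln(2.048) / ln(13.12) = 0.7167 / 2.5738 = 0.2784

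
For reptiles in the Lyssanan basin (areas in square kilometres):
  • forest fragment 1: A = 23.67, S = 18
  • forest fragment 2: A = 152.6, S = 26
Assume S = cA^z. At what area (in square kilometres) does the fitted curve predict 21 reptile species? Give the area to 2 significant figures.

z = ln(26/18) / ln(152.6/23.67) = 0.3677 / 1.8636 = 0.1973
c = 18 / 23.67^0.1973 = 18 / 1.867 = 9.641
A = (21/9.641)^(1/0.1973) ⇒ ln A = ln(2.178)/0.1973 = 3.9454
A = e^3.9454 ≈ 51.7 square kilometres

52 square kilometres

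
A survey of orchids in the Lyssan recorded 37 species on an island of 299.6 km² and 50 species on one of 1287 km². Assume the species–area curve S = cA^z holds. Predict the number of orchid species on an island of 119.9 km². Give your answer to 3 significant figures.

30.6

z = ln(50/37) / ln(1287/299.6) = 0.3011 / 1.4576 = 0.2066
c = 37 / 299.6^0.2066 = 37 / 3.248 = 11.39
S₃ = 11.39 × 119.9^0.2066 = 11.39 × 2.688 ≈ 30.62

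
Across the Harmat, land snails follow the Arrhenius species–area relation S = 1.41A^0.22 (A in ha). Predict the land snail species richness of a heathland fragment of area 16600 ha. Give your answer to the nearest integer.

12

S = 1.41 × 16600^0.22
ln S = ln 1.41 + 0.22 × ln 16600 = 0.3436 + 0.22 × 9.7172 = 2.4814
S = e^2.4814 ≈ 11.96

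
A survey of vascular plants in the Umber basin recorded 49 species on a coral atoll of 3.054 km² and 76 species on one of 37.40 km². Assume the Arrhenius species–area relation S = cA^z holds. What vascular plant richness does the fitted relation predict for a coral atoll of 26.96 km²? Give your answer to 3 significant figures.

z = ln(76/49) / ln(37.4/3.054) = 0.4389 / 2.5052 = 0.1752
c = 49 / 3.054^0.1752 = 49 / 1.216 = 40.29
S₃ = 40.29 × 26.96^0.1752 = 40.29 × 1.781 ≈ 71.76

71.8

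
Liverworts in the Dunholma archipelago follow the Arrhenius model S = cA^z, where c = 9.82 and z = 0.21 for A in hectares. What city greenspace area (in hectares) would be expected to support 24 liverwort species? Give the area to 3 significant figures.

24 = 9.82 × A^0.21  ⇒  A^0.21 = 24/9.82 = 2.444
ln A = ln(2.444) / 0.21 = 0.8936 / 0.21 = 4.2554
A = e^4.2554 ≈ 70.48 hectares

70.5 hectares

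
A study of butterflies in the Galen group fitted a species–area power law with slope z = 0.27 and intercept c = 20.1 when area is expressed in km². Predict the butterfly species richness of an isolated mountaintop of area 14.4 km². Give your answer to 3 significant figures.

41.3

S = 20.1 × 14.4^0.27 = 20.1 × 2.055 ≈ 41.3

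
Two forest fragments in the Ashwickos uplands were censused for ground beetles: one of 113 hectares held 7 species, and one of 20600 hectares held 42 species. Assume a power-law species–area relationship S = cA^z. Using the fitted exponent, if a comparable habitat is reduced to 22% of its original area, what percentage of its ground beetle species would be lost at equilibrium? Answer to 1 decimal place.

z = ln(42/7) / ln(20600/113) = 1.7918 / 5.2057 = 0.3442
S_new/S_old = (A_new/A_old)^z = 0.22^0.3442 = exp(0.3442 × -1.5141) = 0.5938
Fraction lost = 1 − 0.5938 = 0.4062

40.6%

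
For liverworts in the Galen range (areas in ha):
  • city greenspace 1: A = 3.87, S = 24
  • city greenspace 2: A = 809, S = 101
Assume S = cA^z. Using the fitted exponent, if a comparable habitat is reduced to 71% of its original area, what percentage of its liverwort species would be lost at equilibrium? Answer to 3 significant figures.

8.80%

z = ln(101/24) / ln(809/3.87) = 1.4371 / 5.3425 = 0.2690
S_new/S_old = (A_new/A_old)^z = 0.71^0.2690 = exp(0.2690 × -0.3425) = 0.912
Fraction lost = 1 − 0.912 = 0.08801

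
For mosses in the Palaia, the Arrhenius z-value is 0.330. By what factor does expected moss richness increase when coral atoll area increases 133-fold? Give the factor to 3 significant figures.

5.02

S₂/S₁ = (A₂/A₁)^z = 133^0.33
ln(S₂/S₁) = 0.33 × ln 133 = 0.33 × 4.8903 = 1.6138
S₂/S₁ = e^1.6138 ≈ 5.022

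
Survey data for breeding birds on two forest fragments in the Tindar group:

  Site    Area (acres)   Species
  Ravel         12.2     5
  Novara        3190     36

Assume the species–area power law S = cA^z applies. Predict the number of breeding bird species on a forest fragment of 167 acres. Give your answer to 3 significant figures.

z = ln(36/5) / ln(3190/12.2) = 1.9741 / 5.5663 = 0.3546
c = 5 / 12.2^0.3546 = 5 / 2.428 = 2.059
S₃ = 2.059 × 167^0.3546 = 2.059 × 6.142 ≈ 12.65

12.6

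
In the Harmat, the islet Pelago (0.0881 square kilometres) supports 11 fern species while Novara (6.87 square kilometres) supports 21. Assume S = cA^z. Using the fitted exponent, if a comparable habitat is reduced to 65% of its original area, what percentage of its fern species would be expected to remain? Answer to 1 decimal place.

z = ln(21/11) / ln(6.87/0.0881) = 0.6466 / 4.3564 = 0.1484
S_new/S_old = (A_new/A_old)^z = 0.65^0.1484 = exp(0.1484 × -0.4308) = 0.9381

93.8%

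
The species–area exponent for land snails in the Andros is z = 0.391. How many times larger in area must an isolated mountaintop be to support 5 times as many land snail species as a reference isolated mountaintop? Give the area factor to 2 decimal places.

(A₂/A₁)^0.391 = 5, so A₂/A₁ = 5^(1/0.391) = 5^2.558
ln(A₂/A₁) = ln 5 / 0.391 = 1.6094 / 0.391 = 4.1162
A₂/A₁ = e^4.1162 ≈ 61.33

61.33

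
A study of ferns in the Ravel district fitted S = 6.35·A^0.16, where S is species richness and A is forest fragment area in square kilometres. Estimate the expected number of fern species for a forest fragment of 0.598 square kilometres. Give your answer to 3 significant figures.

5.85

S = 6.35 × 0.598^0.16 = 6.35 × 0.921 ≈ 5.849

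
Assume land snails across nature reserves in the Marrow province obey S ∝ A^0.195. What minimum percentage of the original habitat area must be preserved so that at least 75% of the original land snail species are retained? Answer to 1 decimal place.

22.9%

Need (A_new/A_old)^0.195 = 0.75, so A_new/A_old = 0.75^(1/0.195) = 0.75^5.128
ln(A_new/A_old) = ln 0.75 / 0.195 = -0.2877 / 0.195 = -1.4753
A_new/A_old = e^-1.4753 ≈ 0.2287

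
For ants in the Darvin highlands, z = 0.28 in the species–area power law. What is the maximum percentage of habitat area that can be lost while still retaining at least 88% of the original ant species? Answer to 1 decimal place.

Need (A_new/A_old)^0.28 = 0.88, so A_new/A_old = 0.88^(1/0.28) = 0.88^3.571
ln(A_new/A_old) = ln 0.88 / 0.28 = -0.1278 / 0.28 = -0.4565
A_new/A_old = e^-0.4565 ≈ 0.6335
Fraction that can be lost = 1 − 0.6335 = 0.3665

36.7%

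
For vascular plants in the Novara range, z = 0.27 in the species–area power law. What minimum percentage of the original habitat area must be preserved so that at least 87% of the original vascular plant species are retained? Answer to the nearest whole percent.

Need (A_new/A_old)^0.27 = 0.87, so A_new/A_old = 0.87^(1/0.27) = 0.87^3.704
ln(A_new/A_old) = ln 0.87 / 0.27 = -0.1393 / 0.27 = -0.5158
A_new/A_old = e^-0.5158 ≈ 0.597

60%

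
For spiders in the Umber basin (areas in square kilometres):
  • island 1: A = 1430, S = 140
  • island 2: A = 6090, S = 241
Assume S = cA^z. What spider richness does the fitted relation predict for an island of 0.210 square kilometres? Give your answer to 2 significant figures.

z = ln(241/140) / ln(6090/1430) = 0.5432 / 1.4490 = 0.3749
c = 140 / 1430^0.3749 = 140 / 15.23 = 9.19
S₃ = 9.19 × 0.21^0.3749 = 9.19 × 0.5571 ≈ 5.12

5.1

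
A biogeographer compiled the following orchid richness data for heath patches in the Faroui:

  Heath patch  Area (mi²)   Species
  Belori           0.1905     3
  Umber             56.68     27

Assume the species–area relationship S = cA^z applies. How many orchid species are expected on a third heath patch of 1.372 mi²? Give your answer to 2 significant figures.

6.4

z = ln(27/3) / ln(56.68/0.1905) = 2.1972 / 5.6955 = 0.3858
c = 3 / 0.1905^0.3858 = 3 / 0.5275 = 5.688
S₃ = 5.688 × 1.372^0.3858 = 5.688 × 1.13 ≈ 6.426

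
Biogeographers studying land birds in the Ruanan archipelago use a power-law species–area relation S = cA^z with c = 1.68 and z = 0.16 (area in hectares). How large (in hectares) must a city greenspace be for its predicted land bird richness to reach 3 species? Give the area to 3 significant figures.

37.5 hectares

3 = 1.68 × A^0.16  ⇒  A^0.16 = 3/1.68 = 1.786
ln A = ln(1.786) / 0.16 = 0.5798 / 0.16 = 3.6239
A = e^3.6239 ≈ 37.48 hectares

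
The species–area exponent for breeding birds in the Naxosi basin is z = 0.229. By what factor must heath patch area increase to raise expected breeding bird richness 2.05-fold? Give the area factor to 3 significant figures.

23.0

(A₂/A₁)^0.229 = 2.05, so A₂/A₁ = 2.05^(1/0.229) = 2.05^4.367
ln(A₂/A₁) = ln 2.05 / 0.229 = 0.7178 / 0.229 = 3.1347
A₂/A₁ = e^3.1347 ≈ 22.98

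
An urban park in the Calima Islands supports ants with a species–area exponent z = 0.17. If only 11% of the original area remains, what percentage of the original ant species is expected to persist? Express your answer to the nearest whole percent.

69%

S_new/S_old = (A_new/A_old)^z = 0.11^0.17
= exp(0.17 × ln 0.11) = exp(0.17 × -2.2073) = exp(-0.3752) ≈ 0.6871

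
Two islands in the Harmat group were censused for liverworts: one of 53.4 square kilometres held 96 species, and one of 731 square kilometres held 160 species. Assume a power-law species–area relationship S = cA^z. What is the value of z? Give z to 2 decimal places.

0.20

Taking logs: ln S = ln c + z ln A, so z = (ln S₂ − ln S₁)/(ln A₂ − ln A₁).
z = ln(160/96) / ln(731/53.4) = ln(1.667) / ln(13.69) = 0.5108 / 2.6166 = 0.1952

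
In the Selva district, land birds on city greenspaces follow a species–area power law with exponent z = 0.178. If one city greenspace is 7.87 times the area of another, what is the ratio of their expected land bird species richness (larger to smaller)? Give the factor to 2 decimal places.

S₂/S₁ = (A₂/A₁)^z = 7.87^0.178
ln(S₂/S₁) = 0.178 × ln 7.87 = 0.178 × 2.0631 = 0.3672
S₂/S₁ = e^0.3672 ≈ 1.444

1.44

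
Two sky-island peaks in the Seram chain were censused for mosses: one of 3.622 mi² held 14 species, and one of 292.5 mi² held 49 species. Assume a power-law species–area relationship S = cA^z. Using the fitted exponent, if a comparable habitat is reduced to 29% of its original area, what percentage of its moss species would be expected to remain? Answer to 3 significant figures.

z = ln(49/14) / ln(292.5/3.622) = 1.2528 / 4.3914 = 0.2853
S_new/S_old = (A_new/A_old)^z = 0.29^0.2853 = exp(0.2853 × -1.2379) = 0.7025

70.2%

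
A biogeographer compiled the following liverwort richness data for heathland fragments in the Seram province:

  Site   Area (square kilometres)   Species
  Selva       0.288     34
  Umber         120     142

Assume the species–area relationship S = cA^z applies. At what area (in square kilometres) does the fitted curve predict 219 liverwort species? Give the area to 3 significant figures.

747 square kilometres

z = ln(142/34) / ln(120/0.288) = 1.4295 / 6.0323 = 0.2370
c = 34 / 0.288^0.2370 = 34 / 0.7445 = 45.67
A = (219/45.67)^(1/0.2370) ⇒ ln A = ln(4.796)/0.2370 = 6.6158
A = e^6.6158 ≈ 746.8 square kilometres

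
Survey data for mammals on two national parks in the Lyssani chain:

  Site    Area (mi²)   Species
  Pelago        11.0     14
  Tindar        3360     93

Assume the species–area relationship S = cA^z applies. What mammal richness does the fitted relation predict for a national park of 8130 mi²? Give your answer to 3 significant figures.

125

z = ln(93/14) / ln(3360/11) = 1.8935 / 5.7218 = 0.3309
c = 14 / 11^0.3309 = 14 / 2.211 = 6.331
S₃ = 6.331 × 8130^0.3309 = 6.331 × 19.68 ≈ 124.6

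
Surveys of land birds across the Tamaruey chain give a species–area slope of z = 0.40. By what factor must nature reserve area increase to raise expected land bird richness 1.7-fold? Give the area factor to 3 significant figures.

(A₂/A₁)^0.4 = 1.7, so A₂/A₁ = 1.7^(1/0.4) = 1.7^2.5
ln(A₂/A₁) = ln 1.7 / 0.4 = 0.5306 / 0.4 = 1.3266
A₂/A₁ = e^1.3266 ≈ 3.768

3.77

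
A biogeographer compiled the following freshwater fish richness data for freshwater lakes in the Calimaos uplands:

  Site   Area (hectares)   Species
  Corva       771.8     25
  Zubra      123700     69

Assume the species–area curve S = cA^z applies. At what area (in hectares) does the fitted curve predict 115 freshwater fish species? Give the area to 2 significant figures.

z = ln(69/25) / ln(123700/771.8) = 1.0152 / 5.0769 = 0.2000
c = 25 / 771.8^0.2000 = 25 / 3.779 = 6.615
A = (115/6.615)^(1/0.2000) ⇒ ln A = ln(17.39)/0.2000 = 14.2801
A = e^14.2801 ≈ 1591381 hectares

1600000 hectares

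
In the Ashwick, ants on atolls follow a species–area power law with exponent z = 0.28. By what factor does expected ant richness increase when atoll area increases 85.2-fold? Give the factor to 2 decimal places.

S₂/S₁ = (A₂/A₁)^z = 85.2^0.28
ln(S₂/S₁) = 0.28 × ln 85.2 = 0.28 × 4.4450 = 1.2446
S₂/S₁ = e^1.2446 ≈ 3.472

3.47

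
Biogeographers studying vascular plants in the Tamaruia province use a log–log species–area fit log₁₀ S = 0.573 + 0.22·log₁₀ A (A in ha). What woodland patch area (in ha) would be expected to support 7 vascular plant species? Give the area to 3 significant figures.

17.3 ha

7 = 3.741 × A^0.22  ⇒  A^0.22 = 7/3.741 = 1.871
ln A = ln(1.871) / 0.22 = 0.6265 / 0.22 = 2.8479
A = e^2.8479 ≈ 17.25 ha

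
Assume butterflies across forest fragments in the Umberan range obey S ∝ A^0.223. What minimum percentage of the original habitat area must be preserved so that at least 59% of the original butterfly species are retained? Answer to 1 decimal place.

9.4%

Need (A_new/A_old)^0.223 = 0.59, so A_new/A_old = 0.59^(1/0.223) = 0.59^4.484
ln(A_new/A_old) = ln 0.59 / 0.223 = -0.5276 / 0.223 = -2.3661
A_new/A_old = e^-2.3661 ≈ 0.09385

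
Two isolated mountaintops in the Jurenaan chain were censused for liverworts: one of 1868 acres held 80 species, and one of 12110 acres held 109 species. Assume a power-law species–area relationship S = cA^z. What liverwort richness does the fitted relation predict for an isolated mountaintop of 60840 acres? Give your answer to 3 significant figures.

z = ln(109/80) / ln(12110/1868) = 0.3093 / 1.8692 = 0.1655
c = 80 / 1868^0.1655 = 80 / 3.478 = 23
S₃ = 23 × 60840^0.1655 = 23 × 6.19 ≈ 142.4

142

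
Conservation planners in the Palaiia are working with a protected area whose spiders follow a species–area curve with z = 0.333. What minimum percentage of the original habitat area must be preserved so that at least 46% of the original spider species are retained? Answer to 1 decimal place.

9.7%

Need (A_new/A_old)^0.333 = 0.46, so A_new/A_old = 0.46^(1/0.333) = 0.46^3.003
ln(A_new/A_old) = ln 0.46 / 0.333 = -0.7765 / 0.333 = -2.3319
A_new/A_old = e^-2.3319 ≈ 0.09711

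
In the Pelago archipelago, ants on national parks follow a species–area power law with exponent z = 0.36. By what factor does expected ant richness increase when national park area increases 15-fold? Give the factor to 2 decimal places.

S₂/S₁ = (A₂/A₁)^z = 15^0.36
ln(S₂/S₁) = 0.36 × ln 15 = 0.36 × 2.7081 = 0.9749
S₂/S₁ = e^0.9749 ≈ 2.651

2.65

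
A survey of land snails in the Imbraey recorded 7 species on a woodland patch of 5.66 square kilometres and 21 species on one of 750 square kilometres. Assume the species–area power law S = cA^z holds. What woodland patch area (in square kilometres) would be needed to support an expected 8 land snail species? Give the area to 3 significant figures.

10.3 square kilometres

z = ln(21/7) / ln(750/5.66) = 1.0986 / 4.8866 = 0.2248
c = 7 / 5.66^0.2248 = 7 / 1.477 = 4.741
A = (8/4.741)^(1/0.2248) ⇒ ln A = ln(1.687)/0.2248 = 2.3274
A = e^2.3274 ≈ 10.25 square kilometres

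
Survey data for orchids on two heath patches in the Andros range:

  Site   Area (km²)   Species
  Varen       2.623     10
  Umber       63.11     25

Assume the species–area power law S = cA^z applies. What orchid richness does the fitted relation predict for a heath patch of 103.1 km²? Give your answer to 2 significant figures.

z = ln(25/10) / ln(63.11/2.623) = 0.9163 / 3.1806 = 0.2881
c = 10 / 2.623^0.2881 = 10 / 1.32 = 7.574
S₃ = 7.574 × 103.1^0.2881 = 7.574 × 3.802 ≈ 28.8

29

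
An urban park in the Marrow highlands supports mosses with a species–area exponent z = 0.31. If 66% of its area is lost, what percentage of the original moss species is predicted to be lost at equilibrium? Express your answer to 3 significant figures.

S_new/S_old = (A_new/A_old)^z = 0.34^0.31
= exp(0.31 × ln 0.34) = exp(0.31 × -1.0788) = exp(-0.3344) ≈ 0.7157
Fraction lost = 1 − 0.7157 = 0.2843

28.4%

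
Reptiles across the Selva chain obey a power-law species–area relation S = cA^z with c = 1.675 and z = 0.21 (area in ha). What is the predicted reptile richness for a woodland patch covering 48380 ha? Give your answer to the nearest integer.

16 species

S = 1.675 × 48380^0.21
ln S = ln 1.675 + 0.21 × ln 48380 = 0.5158 + 0.21 × 10.7868 = 2.7810
S = e^2.7810 ≈ 16.14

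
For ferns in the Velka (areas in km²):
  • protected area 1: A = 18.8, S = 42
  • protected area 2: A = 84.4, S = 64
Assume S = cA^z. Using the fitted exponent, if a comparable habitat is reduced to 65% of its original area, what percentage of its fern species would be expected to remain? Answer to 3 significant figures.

z = ln(64/42) / ln(84.4/18.8) = 0.4212 / 1.5017 = 0.2805
S_new/S_old = (A_new/A_old)^z = 0.65^0.2805 = exp(0.2805 × -0.4308) = 0.8862

88.6%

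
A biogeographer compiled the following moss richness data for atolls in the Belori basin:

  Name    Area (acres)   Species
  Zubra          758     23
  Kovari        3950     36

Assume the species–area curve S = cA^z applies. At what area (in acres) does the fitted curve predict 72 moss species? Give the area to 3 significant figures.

z = ln(36/23) / ln(3950/758) = 0.4480 / 1.6508 = 0.2714
c = 23 / 758^0.2714 = 23 / 6.047 = 3.804
A = (72/3.804)^(1/0.2714) ⇒ ln A = ln(18.93)/0.2714 = 10.8354
A = e^10.8354 ≈ 50789 acres

50800 acres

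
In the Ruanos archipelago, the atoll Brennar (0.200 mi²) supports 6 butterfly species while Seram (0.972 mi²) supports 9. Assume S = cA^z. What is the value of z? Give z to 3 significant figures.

Taking logs: ln S = ln c + z ln A, so z = (ln S₂ − ln S₁)/(ln A₂ − ln A₁).
z = ln(9/6) / ln(0.972/0.2) = ln(1.5) / ln(4.86) = 0.4055 / 1.5810 = 0.2565

0.256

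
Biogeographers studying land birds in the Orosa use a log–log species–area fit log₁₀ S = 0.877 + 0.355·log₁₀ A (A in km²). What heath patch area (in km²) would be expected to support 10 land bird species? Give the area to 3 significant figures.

10 = 7.534 × A^0.355  ⇒  A^0.355 = 10/7.534 = 1.327
ln A = ln(1.327) / 0.355 = 0.2832 / 0.355 = 0.7978
A = e^0.7978 ≈ 2.221 km²

2.22 km²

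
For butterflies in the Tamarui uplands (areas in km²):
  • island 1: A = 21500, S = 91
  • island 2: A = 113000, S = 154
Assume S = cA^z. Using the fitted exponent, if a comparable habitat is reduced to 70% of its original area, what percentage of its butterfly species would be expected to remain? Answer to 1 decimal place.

z = ln(154/91) / ln(113000/21500) = 0.5261 / 1.6593 = 0.3171
S_new/S_old = (A_new/A_old)^z = 0.7^0.3171 = exp(0.3171 × -0.3567) = 0.8931

89.3%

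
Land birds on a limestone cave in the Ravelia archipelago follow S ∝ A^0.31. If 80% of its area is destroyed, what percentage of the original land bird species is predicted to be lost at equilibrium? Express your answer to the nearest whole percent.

39%

S_new/S_old = (A_new/A_old)^z = 0.2^0.31
= exp(0.31 × ln 0.2) = exp(0.31 × -1.6094) = exp(-0.4989) ≈ 0.6072
Fraction lost = 1 − 0.6072 = 0.3928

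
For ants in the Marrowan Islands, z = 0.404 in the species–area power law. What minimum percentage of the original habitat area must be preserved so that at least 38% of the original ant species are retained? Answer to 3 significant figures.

Need (A_new/A_old)^0.404 = 0.38, so A_new/A_old = 0.38^(1/0.404) = 0.38^2.475
ln(A_new/A_old) = ln 0.38 / 0.404 = -0.9676 / 0.404 = -2.3950
A_new/A_old = e^-2.3950 ≈ 0.09117

9.12%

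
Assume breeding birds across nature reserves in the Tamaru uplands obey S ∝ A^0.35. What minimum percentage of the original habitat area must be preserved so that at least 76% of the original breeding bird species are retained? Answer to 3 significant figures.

Need (A_new/A_old)^0.35 = 0.76, so A_new/A_old = 0.76^(1/0.35) = 0.76^2.857
ln(A_new/A_old) = ln 0.76 / 0.35 = -0.2744 / 0.35 = -0.7841
A_new/A_old = e^-0.7841 ≈ 0.4565

45.7%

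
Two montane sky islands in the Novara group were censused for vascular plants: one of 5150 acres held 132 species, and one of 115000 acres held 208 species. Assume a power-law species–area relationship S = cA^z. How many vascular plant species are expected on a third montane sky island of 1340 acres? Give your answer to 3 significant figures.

z = ln(208/132) / ln(115000/5150) = 0.4547 / 3.1059 = 0.1464
c = 132 / 5150^0.1464 = 132 / 3.495 = 37.77
S₃ = 37.77 × 1340^0.1464 = 37.77 × 2.87 ≈ 108.4

108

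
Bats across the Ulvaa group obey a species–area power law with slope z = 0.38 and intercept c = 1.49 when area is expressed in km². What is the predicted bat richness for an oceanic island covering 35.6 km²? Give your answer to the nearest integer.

6 species

S = 1.49 × 35.6^0.38
ln S = ln 1.49 + 0.38 × ln 35.6 = 0.3988 + 0.38 × 3.5723 = 1.7563
S = e^1.7563 ≈ 5.791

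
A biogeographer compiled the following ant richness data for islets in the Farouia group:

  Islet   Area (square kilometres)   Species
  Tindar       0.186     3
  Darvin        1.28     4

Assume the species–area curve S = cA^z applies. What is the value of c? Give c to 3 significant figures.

3.86

z = ln(S₂/S₁) / ln(A₂/A₁) = ln(4/3) / ln(1.28/0.186) = 0.2877 / 1.9289 = 0.1491
c = S₁ / A₁^z = 3 / 0.186^0.1491 = 3 / 0.7781 = 3.855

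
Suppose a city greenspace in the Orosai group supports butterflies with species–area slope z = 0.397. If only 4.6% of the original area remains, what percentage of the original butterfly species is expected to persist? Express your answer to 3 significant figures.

29.5%

S_new/S_old = (A_new/A_old)^z = 0.046^0.397
= exp(0.397 × ln 0.046) = exp(0.397 × -3.0791) = exp(-1.2224) ≈ 0.2945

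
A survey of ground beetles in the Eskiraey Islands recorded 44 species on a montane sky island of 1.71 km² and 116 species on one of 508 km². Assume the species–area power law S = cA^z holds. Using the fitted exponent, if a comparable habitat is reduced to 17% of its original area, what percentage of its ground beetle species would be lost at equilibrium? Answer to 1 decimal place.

26.0%

z = ln(116/44) / ln(508/1.71) = 0.9694 / 5.6940 = 0.1702
S_new/S_old = (A_new/A_old)^z = 0.17^0.1702 = exp(0.1702 × -1.7720) = 0.7396
Fraction lost = 1 − 0.7396 = 0.2604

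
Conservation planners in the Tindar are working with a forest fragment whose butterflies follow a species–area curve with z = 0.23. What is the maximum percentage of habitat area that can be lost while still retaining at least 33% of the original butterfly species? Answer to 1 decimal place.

99.2%

Need (A_new/A_old)^0.23 = 0.33, so A_new/A_old = 0.33^(1/0.23) = 0.33^4.348
ln(A_new/A_old) = ln 0.33 / 0.23 = -1.1087 / 0.23 = -4.8203
A_new/A_old = e^-4.8203 ≈ 0.008065
Fraction that can be lost = 1 − 0.008065 = 0.9919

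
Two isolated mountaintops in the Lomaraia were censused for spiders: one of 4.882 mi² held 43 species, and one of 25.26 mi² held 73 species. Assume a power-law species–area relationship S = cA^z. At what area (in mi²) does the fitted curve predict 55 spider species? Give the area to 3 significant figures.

10.5 mi²

z = ln(73/43) / ln(25.26/4.882) = 0.5293 / 1.6437 = 0.3220
c = 43 / 4.882^0.3220 = 43 / 1.666 = 25.81
A = (55/25.81)^(1/0.3220) ⇒ ln A = ln(2.131)/0.3220 = 2.3499
A = e^2.3499 ≈ 10.48 mi²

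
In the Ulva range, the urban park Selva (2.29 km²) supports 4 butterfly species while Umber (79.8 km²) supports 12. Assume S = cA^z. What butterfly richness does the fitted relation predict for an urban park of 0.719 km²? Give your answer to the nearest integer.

z = ln(12/4) / ln(79.8/2.29) = 1.0986 / 3.5510 = 0.3094
c = 4 / 2.29^0.3094 = 4 / 1.292 = 3.096
S₃ = 3.096 × 0.719^0.3094 = 3.096 × 0.903 ≈ 2.795

3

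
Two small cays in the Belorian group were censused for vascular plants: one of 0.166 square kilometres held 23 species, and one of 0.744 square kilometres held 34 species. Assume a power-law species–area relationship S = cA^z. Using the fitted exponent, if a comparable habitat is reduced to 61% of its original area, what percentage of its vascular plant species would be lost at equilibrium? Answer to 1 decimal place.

12.1%

z = ln(34/23) / ln(0.744/0.166) = 0.3909 / 1.5001 = 0.2606
S_new/S_old = (A_new/A_old)^z = 0.61^0.2606 = exp(0.2606 × -0.4943) = 0.8792
Fraction lost = 1 − 0.8792 = 0.1208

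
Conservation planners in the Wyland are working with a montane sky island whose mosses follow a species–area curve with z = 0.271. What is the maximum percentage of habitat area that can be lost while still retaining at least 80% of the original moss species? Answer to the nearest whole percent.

56%

Need (A_new/A_old)^0.271 = 0.8, so A_new/A_old = 0.8^(1/0.271) = 0.8^3.69
ln(A_new/A_old) = ln 0.8 / 0.271 = -0.2231 / 0.271 = -0.8234
A_new/A_old = e^-0.8234 ≈ 0.4389
Fraction that can be lost = 1 − 0.4389 = 0.5611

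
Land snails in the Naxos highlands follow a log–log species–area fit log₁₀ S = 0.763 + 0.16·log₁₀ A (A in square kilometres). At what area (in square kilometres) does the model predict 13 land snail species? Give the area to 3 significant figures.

156 square kilometres

13 = 5.794 × A^0.16  ⇒  A^0.16 = 13/5.794 = 2.244
ln A = ln(2.244) / 0.16 = 0.8081 / 0.16 = 5.0505
A = e^5.0505 ≈ 156.1 square kilometres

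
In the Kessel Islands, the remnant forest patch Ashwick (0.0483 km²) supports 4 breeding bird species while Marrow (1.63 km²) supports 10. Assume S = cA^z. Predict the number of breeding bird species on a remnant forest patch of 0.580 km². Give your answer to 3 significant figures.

7.64

z = ln(10/4) / ln(1.63/0.0483) = 0.9163 / 3.5189 = 0.2604
c = 4 / 0.0483^0.2604 = 4 / 0.4543 = 8.805
S₃ = 8.805 × 0.58^0.2604 = 8.805 × 0.8678 ≈ 7.641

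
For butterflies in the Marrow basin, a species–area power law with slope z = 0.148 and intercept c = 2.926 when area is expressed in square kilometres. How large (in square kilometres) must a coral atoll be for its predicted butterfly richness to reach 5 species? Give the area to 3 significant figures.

5 = 2.926 × A^0.148  ⇒  A^0.148 = 5/2.926 = 1.709
ln A = ln(1.709) / 0.148 = 0.5358 / 0.148 = 3.6203
A = e^3.6203 ≈ 37.35 square kilometres

37.3 square kilometres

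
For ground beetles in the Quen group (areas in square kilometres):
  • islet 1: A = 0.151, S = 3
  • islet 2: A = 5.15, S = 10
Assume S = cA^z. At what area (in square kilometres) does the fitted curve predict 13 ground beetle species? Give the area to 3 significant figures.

11.1 square kilometres

z = ln(10/3) / ln(5.15/0.151) = 1.2040 / 3.5295 = 0.3411
c = 3 / 0.151^0.3411 = 3 / 0.5247 = 5.717
A = (13/5.717)^(1/0.3411) ⇒ ln A = ln(2.274)/0.3411 = 2.4081
A = e^2.4081 ≈ 11.11 square kilometres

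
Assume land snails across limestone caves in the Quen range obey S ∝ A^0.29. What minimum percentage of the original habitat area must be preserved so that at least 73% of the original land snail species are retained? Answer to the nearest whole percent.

Need (A_new/A_old)^0.29 = 0.73, so A_new/A_old = 0.73^(1/0.29) = 0.73^3.448
ln(A_new/A_old) = ln 0.73 / 0.29 = -0.3147 / 0.29 = -1.0852
A_new/A_old = e^-1.0852 ≈ 0.3378

34%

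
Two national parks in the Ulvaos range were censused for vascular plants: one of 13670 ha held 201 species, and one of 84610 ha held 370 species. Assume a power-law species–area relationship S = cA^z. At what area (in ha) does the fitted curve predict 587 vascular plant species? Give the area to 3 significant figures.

z = ln(370/201) / ln(84610/13670) = 0.6102 / 1.8228 = 0.3347
c = 201 / 13670^0.3347 = 201 / 24.24 = 8.294
A = (587/8.294)^(1/0.3347) ⇒ ln A = ln(70.78)/0.3347 = 12.7245
A = e^12.7245 ≈ 335882 ha

336000 ha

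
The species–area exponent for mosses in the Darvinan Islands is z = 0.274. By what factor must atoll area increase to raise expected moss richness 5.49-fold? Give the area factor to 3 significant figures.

(A₂/A₁)^0.274 = 5.49, so A₂/A₁ = 5.49^(1/0.274) = 5.49^3.65
ln(A₂/A₁) = ln 5.49 / 0.274 = 1.7029 / 0.274 = 6.2151
A₂/A₁ = e^6.2151 ≈ 500.2

500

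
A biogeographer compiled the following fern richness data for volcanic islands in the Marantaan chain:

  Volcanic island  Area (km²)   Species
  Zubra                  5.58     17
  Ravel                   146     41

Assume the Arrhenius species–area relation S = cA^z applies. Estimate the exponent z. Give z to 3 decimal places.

Taking logs: ln S = ln c + z ln A, so z = (ln S₂ − ln S₁)/(ln A₂ − ln A₁).
z = ln(41/17) / ln(146/5.58) = ln(2.412) / ln(26.16) = 0.8804 / 3.2644 = 0.2697

0.270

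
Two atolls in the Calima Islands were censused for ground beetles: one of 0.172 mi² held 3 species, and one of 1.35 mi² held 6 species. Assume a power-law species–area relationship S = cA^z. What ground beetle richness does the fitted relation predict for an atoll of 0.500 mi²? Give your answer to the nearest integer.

4

z = ln(6/3) / ln(1.35/0.172) = 0.6931 / 2.0604 = 0.3364
c = 3 / 0.172^0.3364 = 3 / 0.5531 = 5.424
S₃ = 5.424 × 0.5^0.3364 = 5.424 × 0.792 ≈ 4.296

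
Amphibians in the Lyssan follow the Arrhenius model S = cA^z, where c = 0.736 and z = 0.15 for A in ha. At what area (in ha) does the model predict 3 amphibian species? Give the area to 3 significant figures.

3 = 0.736 × A^0.15  ⇒  A^0.15 = 3/0.736 = 4.076
ln A = ln(4.076) / 0.15 = 1.4051 / 0.15 = 9.3676
A = e^9.3676 ≈ 11703 ha

11700 ha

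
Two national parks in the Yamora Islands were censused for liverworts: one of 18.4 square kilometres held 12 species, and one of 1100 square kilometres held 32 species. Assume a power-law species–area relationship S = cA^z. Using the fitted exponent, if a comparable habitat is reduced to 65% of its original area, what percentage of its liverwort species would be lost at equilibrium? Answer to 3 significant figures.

9.81%

z = ln(32/12) / ln(1100/18.4) = 0.9808 / 4.0907 = 0.2398
S_new/S_old = (A_new/A_old)^z = 0.65^0.2398 = exp(0.2398 × -0.4308) = 0.9019
Fraction lost = 1 − 0.9019 = 0.09813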